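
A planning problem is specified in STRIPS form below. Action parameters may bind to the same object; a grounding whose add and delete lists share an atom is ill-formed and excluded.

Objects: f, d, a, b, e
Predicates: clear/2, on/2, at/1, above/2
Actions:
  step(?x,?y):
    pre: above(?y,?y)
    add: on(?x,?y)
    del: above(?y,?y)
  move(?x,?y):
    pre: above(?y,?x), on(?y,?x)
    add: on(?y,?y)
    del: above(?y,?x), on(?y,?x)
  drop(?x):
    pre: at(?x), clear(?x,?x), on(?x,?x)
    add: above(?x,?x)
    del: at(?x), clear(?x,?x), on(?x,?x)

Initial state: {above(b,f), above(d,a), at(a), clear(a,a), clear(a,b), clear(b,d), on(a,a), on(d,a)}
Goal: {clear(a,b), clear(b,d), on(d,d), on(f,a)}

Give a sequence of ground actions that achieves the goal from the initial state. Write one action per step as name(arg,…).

move(a,d); drop(a); step(f,a)

1. move(a,d)  →  {above(b,f), at(a), clear(a,a), clear(a,b), clear(b,d), on(a,a), on(d,d)}
2. drop(a)  →  {above(a,a), above(b,f), clear(a,b), clear(b,d), on(d,d)}
3. step(f,a)  →  {above(b,f), clear(a,b), clear(b,d), on(d,d), on(f,a)}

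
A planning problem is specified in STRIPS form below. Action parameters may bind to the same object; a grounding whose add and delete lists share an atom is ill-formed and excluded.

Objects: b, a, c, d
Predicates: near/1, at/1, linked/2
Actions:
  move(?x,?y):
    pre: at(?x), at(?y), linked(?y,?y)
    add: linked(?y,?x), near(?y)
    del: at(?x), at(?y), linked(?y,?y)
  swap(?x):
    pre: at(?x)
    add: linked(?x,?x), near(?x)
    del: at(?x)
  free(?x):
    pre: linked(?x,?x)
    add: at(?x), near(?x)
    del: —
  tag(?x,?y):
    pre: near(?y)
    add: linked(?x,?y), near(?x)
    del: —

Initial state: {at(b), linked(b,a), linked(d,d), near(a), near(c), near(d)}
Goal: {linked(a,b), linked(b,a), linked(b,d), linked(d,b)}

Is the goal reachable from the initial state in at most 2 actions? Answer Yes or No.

No

1. tag(b,d)  →  {at(b), linked(b,a), linked(b,d), linked(d,d), near(a), near(b), near(c), near(d)}
2. tag(a,b)  →  {at(b), linked(a,b), linked(b,a), linked(b,d), linked(d,d), near(a), near(b), near(c), near(d)}
3. tag(d,b)  →  {at(b), linked(a,b), linked(b,a), linked(b,d), linked(d,b), linked(d,d), near(a), near(b), near(c), near(d)}
optimal plan length = 3; 3 > 2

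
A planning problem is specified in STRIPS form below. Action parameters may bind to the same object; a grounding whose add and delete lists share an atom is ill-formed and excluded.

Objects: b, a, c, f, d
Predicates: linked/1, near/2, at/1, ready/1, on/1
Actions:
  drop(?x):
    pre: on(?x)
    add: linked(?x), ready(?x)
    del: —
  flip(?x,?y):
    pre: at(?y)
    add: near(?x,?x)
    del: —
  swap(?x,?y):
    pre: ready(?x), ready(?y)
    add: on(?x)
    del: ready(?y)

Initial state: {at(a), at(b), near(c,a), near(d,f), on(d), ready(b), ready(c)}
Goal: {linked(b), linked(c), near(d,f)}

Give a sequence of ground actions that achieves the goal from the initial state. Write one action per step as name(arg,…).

swap(b,b); drop(b); swap(c,b); drop(c)

1. swap(b,b)  →  {at(a), at(b), near(c,a), near(d,f), on(b), on(d), ready(c)}
2. drop(b)  →  {at(a), at(b), linked(b), near(c,a), near(d,f), on(b), on(d), ready(b), ready(c)}
3. swap(c,b)  →  {at(a), at(b), linked(b), near(c,a), near(d,f), on(b), on(c), on(d), ready(c)}
4. drop(c)  →  {at(a), at(b), linked(b), linked(c), near(c,a), near(d,f), on(b), on(c), on(d), ready(c)}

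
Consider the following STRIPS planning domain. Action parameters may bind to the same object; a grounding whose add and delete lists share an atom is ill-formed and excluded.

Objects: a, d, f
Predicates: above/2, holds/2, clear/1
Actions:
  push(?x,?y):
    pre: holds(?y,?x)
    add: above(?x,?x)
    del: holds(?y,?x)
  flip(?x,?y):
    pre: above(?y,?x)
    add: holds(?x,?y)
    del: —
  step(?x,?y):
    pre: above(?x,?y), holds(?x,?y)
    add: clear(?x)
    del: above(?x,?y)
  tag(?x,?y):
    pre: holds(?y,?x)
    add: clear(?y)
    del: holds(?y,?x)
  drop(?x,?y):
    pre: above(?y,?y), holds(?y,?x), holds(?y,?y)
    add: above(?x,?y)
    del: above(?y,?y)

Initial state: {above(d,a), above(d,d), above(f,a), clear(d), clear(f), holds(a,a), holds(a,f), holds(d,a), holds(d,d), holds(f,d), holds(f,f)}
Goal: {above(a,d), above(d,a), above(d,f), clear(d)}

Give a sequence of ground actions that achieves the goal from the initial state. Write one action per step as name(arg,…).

push(f,a); drop(a,d); drop(d,f)

1. push(f,a)  →  {above(d,a), above(d,d), above(f,a), above(f,f), clear(d), clear(f), holds(a,a), holds(d,a), holds(d,d), holds(f,d), holds(f,f)}
2. drop(a,d)  →  {above(a,d), above(d,a), above(f,a), above(f,f), clear(d), clear(f), holds(a,a), holds(d,a), holds(d,d), holds(f,d), holds(f,f)}
3. drop(d,f)  →  {above(a,d), above(d,a), above(d,f), above(f,a), clear(d), clear(f), holds(a,a), holds(d,a), holds(d,d), holds(f,d), holds(f,f)}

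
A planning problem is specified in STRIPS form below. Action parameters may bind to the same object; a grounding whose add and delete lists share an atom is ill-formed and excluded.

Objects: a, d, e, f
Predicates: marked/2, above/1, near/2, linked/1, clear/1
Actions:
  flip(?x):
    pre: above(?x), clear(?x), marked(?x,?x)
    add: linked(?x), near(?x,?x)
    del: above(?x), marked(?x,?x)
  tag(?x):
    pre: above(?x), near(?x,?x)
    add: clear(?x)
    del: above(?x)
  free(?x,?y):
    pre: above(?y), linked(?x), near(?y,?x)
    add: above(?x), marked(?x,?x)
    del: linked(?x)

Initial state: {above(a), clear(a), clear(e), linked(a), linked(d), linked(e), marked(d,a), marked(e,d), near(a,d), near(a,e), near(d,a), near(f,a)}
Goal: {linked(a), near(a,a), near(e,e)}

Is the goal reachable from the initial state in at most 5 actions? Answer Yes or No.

Yes

1. free(d,a)  →  {above(a), above(d), clear(a), clear(e), linked(a), linked(e), marked(d,a), marked(d,d), marked(e,d), near(a,d), near(a,e), near(d,a), near(f,a)}
2. free(a,d)  →  {above(a), above(d), clear(a), clear(e), linked(e), marked(a,a), marked(d,a), marked(d,d), marked(e,d), near(a,d), near(a,e), near(d,a), near(f,a)}
3. free(e,a)  →  {above(a), above(d), above(e), clear(a), clear(e), marked(a,a), marked(d,a), marked(d,d), marked(e,d), marked(e,e), near(a,d), near(a,e), near(d,a), near(f,a)}
4. flip(a)  →  {above(d), above(e), clear(a), clear(e), linked(a), marked(d,a), marked(d,d), marked(e,d), marked(e,e), near(a,a), near(a,d), near(a,e), near(d,a), near(f,a)}
5. flip(e)  →  {above(d), clear(a), clear(e), linked(a), linked(e), marked(d,a), marked(d,d), marked(e,d), near(a,a), near(a,d), near(a,e), near(d,a), near(e,e), near(f,a)}
optimal plan length = 5; 5 ≤ 5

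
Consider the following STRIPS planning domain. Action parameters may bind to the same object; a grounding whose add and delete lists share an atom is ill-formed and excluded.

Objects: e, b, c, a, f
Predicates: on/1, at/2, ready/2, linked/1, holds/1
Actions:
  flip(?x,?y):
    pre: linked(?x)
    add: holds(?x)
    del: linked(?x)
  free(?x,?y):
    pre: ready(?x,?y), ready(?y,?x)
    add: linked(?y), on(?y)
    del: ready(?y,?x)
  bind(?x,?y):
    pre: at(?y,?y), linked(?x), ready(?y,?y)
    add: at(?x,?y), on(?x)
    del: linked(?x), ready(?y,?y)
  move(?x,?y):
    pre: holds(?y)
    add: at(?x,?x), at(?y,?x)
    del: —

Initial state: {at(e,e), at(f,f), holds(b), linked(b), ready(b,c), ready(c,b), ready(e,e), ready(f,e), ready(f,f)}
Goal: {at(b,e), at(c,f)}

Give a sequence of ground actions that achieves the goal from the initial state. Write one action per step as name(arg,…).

free(b,c); bind(b,e); bind(c,f)

1. free(b,c)  →  {at(e,e), at(f,f), holds(b), linked(b), linked(c), on(c), ready(b,c), ready(e,e), ready(f,e), ready(f,f)}
2. bind(b,e)  →  {at(b,e), at(e,e), at(f,f), holds(b), linked(c), on(b), on(c), ready(b,c), ready(f,e), ready(f,f)}
3. bind(c,f)  →  {at(b,e), at(c,f), at(e,e), at(f,f), holds(b), on(b), on(c), ready(b,c), ready(f,e)}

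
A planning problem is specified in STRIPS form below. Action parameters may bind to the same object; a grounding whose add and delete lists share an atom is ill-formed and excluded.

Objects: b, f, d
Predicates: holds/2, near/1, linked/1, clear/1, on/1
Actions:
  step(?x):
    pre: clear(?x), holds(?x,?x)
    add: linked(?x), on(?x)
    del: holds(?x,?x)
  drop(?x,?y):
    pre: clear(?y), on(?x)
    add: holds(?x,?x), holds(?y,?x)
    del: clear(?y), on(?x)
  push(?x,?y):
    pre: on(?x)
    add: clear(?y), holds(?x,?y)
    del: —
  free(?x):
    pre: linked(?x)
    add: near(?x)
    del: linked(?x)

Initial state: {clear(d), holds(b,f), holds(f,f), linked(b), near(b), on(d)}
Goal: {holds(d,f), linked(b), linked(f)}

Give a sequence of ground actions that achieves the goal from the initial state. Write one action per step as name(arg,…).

push(d,f); step(f)

1. push(d,f)  →  {clear(d), clear(f), holds(b,f), holds(d,f), holds(f,f), linked(b), near(b), on(d)}
2. step(f)  →  {clear(d), clear(f), holds(b,f), holds(d,f), linked(b), linked(f), near(b), on(d), on(f)}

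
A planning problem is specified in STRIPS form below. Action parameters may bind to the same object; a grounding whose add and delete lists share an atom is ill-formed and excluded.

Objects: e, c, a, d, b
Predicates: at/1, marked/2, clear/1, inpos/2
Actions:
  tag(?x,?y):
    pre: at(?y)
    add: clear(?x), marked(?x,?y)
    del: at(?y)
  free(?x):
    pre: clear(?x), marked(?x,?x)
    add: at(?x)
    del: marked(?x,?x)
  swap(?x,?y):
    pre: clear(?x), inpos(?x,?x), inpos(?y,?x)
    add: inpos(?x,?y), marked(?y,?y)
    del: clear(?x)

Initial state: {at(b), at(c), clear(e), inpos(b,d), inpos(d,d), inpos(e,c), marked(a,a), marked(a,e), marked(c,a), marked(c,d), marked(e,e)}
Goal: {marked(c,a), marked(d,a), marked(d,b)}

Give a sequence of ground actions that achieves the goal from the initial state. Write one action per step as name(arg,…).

tag(a,c); tag(d,b); free(a); tag(d,a)

1. tag(a,c)  →  {at(b), clear(a), clear(e), inpos(b,d), inpos(d,d), inpos(e,c), marked(a,a), marked(a,c), marked(a,e), marked(c,a), marked(c,d), marked(e,e)}
2. tag(d,b)  →  {clear(a), clear(d), clear(e), inpos(b,d), inpos(d,d), inpos(e,c), marked(a,a), marked(a,c), marked(a,e), marked(c,a), marked(c,d), marked(d,b), marked(e,e)}
3. free(a)  →  {at(a), clear(a), clear(d), clear(e), inpos(b,d), inpos(d,d), inpos(e,c), marked(a,c), marked(a,e), marked(c,a), marked(c,d), marked(d,b), marked(e,e)}
4. tag(d,a)  →  {clear(a), clear(d), clear(e), inpos(b,d), inpos(d,d), inpos(e,c), marked(a,c), marked(a,e), marked(c,a), marked(c,d), marked(d,a), marked(d,b), marked(e,e)}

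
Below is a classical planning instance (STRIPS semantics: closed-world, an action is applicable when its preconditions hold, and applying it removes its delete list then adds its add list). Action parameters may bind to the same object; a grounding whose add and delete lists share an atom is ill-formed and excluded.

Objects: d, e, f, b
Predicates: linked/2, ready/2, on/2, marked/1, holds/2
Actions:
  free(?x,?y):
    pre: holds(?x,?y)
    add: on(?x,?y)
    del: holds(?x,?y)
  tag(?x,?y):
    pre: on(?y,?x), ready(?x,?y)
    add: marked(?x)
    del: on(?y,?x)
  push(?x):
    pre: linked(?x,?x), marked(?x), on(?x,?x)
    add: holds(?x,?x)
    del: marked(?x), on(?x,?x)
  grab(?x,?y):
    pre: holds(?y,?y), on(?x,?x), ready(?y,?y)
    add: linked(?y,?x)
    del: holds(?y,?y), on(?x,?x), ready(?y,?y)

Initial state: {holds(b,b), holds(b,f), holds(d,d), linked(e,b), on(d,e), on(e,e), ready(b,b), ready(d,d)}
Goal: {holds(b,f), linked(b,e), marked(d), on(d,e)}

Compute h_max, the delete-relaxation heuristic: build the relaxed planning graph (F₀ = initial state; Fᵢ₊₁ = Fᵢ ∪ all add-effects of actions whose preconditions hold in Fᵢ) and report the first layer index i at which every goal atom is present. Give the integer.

2

F0 = init (8 atoms)
F1 = F0 ∪ {linked(b,e), linked(d,e), on(b,b), on(b,f), on(d,d)}  (13 atoms)
F2 = F1 ∪ {linked(b,b), linked(b,d), linked(d,b), linked(d,d), marked(b), marked(d)}  (19 atoms)
goal ⊆ F2  ⇒  h_max = 2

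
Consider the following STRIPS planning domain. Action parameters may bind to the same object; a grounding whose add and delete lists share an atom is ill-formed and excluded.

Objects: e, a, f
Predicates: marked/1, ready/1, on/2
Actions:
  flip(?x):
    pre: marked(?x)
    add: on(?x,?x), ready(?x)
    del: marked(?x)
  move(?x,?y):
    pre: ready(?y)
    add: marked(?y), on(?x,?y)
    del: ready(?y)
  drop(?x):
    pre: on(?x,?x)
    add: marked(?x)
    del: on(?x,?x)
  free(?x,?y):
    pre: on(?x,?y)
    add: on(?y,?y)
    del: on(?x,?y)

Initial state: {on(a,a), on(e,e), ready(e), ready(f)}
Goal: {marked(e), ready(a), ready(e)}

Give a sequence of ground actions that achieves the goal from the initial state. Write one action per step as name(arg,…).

1. drop(e)  →  {marked(e), on(a,a), ready(e), ready(f)}
2. drop(a)  →  {marked(a), marked(e), ready(e), ready(f)}
3. flip(a)  →  {marked(e), on(a,a), ready(a), ready(e), ready(f)}

drop(e); drop(a); flip(a)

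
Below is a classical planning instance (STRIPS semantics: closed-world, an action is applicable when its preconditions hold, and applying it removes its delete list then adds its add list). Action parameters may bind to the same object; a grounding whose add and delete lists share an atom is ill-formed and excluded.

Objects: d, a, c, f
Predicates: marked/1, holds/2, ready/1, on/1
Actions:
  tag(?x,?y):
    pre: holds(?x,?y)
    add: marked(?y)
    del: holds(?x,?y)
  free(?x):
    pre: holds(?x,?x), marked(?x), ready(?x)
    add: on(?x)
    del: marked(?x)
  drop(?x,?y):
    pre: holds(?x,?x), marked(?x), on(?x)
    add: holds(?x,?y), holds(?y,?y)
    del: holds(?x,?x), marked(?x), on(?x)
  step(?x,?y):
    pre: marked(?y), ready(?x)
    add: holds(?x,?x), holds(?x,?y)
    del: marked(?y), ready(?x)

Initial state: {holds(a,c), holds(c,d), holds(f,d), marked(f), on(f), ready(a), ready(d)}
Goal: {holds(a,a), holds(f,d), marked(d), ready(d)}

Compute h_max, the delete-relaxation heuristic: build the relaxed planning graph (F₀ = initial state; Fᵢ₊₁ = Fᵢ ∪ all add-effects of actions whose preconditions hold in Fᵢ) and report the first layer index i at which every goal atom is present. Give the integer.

1

F0 = init (7 atoms)
F1 = F0 ∪ {holds(a,a), holds(a,f), holds(d,d), holds(d,f), marked(c), marked(d)}  (13 atoms)
goal ⊆ F1  ⇒  h_max = 1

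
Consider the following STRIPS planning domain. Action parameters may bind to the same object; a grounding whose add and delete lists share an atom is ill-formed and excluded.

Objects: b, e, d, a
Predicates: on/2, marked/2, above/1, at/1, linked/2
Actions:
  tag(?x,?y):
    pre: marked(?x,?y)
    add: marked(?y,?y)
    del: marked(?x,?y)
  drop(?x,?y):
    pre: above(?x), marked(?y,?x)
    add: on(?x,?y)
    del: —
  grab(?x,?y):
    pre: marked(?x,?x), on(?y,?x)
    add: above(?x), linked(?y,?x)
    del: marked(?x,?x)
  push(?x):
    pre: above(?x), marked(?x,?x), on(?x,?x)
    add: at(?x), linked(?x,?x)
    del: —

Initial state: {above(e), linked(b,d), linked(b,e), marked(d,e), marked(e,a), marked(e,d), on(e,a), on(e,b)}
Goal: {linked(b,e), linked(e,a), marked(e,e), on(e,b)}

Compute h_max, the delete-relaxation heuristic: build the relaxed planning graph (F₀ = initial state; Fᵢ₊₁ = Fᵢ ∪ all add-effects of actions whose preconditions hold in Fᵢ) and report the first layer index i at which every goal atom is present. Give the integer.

F0 = init (8 atoms)
F1 = F0 ∪ {marked(a,a), marked(d,d), marked(e,e), on(e,d)}  (12 atoms)
F2 = F1 ∪ {above(a), above(d), linked(e,a), linked(e,d), on(e,e)}  (17 atoms)
goal ⊆ F2  ⇒  h_max = 2

2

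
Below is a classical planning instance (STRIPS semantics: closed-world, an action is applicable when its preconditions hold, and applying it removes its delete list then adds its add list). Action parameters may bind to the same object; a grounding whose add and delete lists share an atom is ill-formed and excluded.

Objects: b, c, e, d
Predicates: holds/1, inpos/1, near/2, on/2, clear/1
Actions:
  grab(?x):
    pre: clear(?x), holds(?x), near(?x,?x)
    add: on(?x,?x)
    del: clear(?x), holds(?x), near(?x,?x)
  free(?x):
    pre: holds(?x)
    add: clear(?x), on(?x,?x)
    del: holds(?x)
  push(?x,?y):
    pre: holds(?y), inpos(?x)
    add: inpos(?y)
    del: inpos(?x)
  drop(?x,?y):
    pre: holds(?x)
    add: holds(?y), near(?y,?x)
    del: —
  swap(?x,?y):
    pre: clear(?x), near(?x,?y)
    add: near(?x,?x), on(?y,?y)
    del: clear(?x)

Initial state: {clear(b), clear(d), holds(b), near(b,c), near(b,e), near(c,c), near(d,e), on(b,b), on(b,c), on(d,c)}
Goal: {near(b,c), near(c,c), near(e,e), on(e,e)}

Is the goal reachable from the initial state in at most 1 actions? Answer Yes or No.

No

1. drop(b,e)  →  {clear(b), clear(d), holds(b), holds(e), near(b,c), near(b,e), near(c,c), near(d,e), near(e,b), on(b,b), on(b,c), on(d,c)}
2. free(e)  →  {clear(b), clear(d), clear(e), holds(b), near(b,c), near(b,e), near(c,c), near(d,e), near(e,b), on(b,b), on(b,c), on(d,c), on(e,e)}
3. swap(e,b)  →  {clear(b), clear(d), holds(b), near(b,c), near(b,e), near(c,c), near(d,e), near(e,b), near(e,e), on(b,b), on(b,c), on(d,c), on(e,e)}
optimal plan length = 3; 3 > 1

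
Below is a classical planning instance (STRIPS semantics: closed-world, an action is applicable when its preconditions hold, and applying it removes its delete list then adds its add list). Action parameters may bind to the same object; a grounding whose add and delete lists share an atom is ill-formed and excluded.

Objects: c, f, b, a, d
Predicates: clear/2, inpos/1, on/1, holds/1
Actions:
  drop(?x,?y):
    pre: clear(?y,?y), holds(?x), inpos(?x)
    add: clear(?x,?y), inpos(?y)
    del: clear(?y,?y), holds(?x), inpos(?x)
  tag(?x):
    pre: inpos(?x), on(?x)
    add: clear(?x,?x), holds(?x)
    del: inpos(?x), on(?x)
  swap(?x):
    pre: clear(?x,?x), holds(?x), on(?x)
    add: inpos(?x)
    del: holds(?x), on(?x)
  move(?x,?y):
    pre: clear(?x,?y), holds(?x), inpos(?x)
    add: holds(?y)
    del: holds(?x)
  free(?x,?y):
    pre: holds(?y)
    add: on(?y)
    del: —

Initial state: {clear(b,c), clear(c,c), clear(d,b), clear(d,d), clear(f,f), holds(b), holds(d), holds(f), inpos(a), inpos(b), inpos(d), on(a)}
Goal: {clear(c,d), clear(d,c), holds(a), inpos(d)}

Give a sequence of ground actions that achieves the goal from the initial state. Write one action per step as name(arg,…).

drop(d,c); tag(a); move(b,c); drop(c,d)

1. drop(d,c)  →  {clear(b,c), clear(d,b), clear(d,c), clear(d,d), clear(f,f), holds(b), holds(f), inpos(a), inpos(b), inpos(c), on(a)}
2. tag(a)  →  {clear(a,a), clear(b,c), clear(d,b), clear(d,c), clear(d,d), clear(f,f), holds(a), holds(b), holds(f), inpos(b), inpos(c)}
3. move(b,c)  →  {clear(a,a), clear(b,c), clear(d,b), clear(d,c), clear(d,d), clear(f,f), holds(a), holds(c), holds(f), inpos(b), inpos(c)}
4. drop(c,d)  →  {clear(a,a), clear(b,c), clear(c,d), clear(d,b), clear(d,c), clear(f,f), holds(a), holds(f), inpos(b), inpos(d)}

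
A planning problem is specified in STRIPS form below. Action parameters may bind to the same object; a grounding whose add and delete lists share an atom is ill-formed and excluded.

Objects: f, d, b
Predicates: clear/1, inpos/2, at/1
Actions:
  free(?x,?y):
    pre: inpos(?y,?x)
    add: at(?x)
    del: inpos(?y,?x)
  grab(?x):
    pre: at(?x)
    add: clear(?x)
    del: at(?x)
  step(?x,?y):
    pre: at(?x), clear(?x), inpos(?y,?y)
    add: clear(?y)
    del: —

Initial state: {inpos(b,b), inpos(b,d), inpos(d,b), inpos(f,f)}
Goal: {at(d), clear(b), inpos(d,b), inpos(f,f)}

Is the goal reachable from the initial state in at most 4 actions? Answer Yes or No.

Yes

1. free(d,b)  →  {at(d), inpos(b,b), inpos(d,b), inpos(f,f)}
2. free(b,b)  →  {at(b), at(d), inpos(d,b), inpos(f,f)}
3. grab(b)  →  {at(d), clear(b), inpos(d,b), inpos(f,f)}
optimal plan length = 3; 3 ≤ 4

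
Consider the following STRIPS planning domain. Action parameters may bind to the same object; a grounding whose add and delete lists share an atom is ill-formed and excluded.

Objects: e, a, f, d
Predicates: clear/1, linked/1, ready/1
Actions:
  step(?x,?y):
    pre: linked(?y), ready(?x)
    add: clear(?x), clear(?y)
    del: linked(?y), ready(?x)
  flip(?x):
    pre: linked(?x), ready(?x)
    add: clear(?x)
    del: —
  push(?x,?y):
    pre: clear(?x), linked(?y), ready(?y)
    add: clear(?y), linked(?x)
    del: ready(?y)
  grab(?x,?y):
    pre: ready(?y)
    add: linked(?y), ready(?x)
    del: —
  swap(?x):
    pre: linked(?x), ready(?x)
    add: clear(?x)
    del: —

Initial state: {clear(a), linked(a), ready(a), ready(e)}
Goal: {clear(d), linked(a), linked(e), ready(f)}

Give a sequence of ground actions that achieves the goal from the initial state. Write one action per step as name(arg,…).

1. grab(f,e)  →  {clear(a), linked(a), linked(e), ready(a), ready(e), ready(f)}
2. grab(d,f)  →  {clear(a), linked(a), linked(e), linked(f), ready(a), ready(d), ready(e), ready(f)}
3. step(d,f)  →  {clear(a), clear(d), clear(f), linked(a), linked(e), ready(a), ready(e), ready(f)}

grab(f,e); grab(d,f); step(d,f)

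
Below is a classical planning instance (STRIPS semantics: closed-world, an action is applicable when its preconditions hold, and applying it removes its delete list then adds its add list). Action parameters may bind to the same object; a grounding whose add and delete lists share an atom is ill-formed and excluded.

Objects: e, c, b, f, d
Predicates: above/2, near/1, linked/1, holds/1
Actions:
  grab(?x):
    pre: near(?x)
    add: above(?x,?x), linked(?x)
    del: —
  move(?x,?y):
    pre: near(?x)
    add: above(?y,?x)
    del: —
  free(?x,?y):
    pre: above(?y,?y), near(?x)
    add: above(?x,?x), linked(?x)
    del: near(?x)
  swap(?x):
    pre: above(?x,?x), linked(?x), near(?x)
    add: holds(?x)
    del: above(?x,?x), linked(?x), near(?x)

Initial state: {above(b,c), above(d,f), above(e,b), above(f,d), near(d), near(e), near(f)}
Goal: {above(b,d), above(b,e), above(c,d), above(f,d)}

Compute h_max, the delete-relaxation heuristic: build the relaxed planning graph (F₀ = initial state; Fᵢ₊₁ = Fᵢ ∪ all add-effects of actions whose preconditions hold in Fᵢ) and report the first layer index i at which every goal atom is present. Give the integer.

1

F0 = init (7 atoms)
F1 = F0 ∪ {above(b,d), above(b,e), above(b,f), above(c,d), above(c,e), above(c,f), above(d,d), above(d,e), above(e,d), above(e,e), above(e,f), above(f,e), above(f,f), linked(d), linked(e), linked(f)}  (23 atoms)
goal ⊆ F1  ⇒  h_max = 1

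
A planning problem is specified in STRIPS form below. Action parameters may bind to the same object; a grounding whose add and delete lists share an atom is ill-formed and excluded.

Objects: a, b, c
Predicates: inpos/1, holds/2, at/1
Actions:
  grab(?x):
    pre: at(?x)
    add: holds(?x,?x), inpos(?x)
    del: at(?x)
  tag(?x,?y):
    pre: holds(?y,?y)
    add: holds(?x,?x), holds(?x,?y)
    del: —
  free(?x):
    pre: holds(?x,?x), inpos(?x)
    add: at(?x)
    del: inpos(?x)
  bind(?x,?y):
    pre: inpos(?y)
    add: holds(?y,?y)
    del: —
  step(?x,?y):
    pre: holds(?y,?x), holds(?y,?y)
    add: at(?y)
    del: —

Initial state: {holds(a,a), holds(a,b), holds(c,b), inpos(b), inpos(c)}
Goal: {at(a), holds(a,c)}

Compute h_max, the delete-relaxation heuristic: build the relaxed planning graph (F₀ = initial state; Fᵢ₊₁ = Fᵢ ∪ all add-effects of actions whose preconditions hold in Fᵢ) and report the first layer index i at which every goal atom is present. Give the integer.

2

F0 = init (5 atoms)
F1 = F0 ∪ {at(a), holds(b,a), holds(b,b), holds(c,a), holds(c,c)}  (10 atoms)
F2 = F1 ∪ {at(b), at(c), holds(a,c), holds(b,c), inpos(a)}  (15 atoms)
goal ⊆ F2  ⇒  h_max = 2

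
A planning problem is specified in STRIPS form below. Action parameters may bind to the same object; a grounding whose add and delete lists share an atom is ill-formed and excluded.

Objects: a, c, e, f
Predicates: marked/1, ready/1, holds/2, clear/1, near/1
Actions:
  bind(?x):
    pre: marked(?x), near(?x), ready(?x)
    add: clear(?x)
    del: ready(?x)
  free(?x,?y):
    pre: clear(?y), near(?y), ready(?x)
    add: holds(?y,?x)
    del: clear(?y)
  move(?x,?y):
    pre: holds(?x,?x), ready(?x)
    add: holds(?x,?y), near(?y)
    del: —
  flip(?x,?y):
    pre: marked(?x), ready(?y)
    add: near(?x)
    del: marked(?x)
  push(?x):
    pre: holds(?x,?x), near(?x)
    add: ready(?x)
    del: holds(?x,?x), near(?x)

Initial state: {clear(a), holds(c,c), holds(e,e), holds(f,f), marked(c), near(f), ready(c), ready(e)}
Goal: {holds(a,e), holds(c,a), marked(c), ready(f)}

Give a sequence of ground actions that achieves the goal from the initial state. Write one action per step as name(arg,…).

move(c,a); free(e,a); push(f)

1. move(c,a)  →  {clear(a), holds(c,a), holds(c,c), holds(e,e), holds(f,f), marked(c), near(a), near(f), ready(c), ready(e)}
2. free(e,a)  →  {holds(a,e), holds(c,a), holds(c,c), holds(e,e), holds(f,f), marked(c), near(a), near(f), ready(c), ready(e)}
3. push(f)  →  {holds(a,e), holds(c,a), holds(c,c), holds(e,e), marked(c), near(a), ready(c), ready(e), ready(f)}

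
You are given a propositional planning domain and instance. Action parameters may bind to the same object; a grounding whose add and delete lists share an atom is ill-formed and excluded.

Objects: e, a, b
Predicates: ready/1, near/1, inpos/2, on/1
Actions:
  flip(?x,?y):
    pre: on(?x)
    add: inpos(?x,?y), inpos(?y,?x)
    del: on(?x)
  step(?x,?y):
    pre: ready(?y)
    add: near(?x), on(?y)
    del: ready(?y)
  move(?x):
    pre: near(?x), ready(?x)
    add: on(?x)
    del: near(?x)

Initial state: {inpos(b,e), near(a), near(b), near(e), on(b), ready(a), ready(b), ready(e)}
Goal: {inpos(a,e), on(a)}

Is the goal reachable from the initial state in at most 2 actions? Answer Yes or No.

1. step(e,e)  →  {inpos(b,e), near(a), near(b), near(e), on(b), on(e), ready(a), ready(b)}
2. flip(e,a)  →  {inpos(a,e), inpos(b,e), inpos(e,a), near(a), near(b), near(e), on(b), ready(a), ready(b)}
3. step(e,a)  →  {inpos(a,e), inpos(b,e), inpos(e,a), near(a), near(b), near(e), on(a), on(b), ready(b)}
optimal plan length = 3; 3 > 2

No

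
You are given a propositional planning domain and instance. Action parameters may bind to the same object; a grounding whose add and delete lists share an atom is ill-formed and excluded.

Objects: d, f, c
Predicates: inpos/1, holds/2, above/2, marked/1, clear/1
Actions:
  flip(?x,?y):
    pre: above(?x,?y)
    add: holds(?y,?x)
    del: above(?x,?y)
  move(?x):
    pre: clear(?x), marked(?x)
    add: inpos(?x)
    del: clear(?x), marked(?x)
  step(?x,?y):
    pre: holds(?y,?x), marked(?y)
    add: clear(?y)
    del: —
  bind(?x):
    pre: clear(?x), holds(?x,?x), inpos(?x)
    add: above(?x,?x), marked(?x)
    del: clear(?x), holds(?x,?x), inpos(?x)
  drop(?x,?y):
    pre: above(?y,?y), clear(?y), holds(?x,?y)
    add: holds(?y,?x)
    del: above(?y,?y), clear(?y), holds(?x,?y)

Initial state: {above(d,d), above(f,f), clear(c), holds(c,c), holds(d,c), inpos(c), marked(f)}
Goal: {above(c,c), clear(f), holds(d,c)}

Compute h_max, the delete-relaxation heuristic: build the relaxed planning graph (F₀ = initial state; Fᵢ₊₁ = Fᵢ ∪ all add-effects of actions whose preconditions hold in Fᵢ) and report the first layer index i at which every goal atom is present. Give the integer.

F0 = init (7 atoms)
F1 = F0 ∪ {above(c,c), holds(d,d), holds(f,f), marked(c)}  (11 atoms)
F2 = F1 ∪ {clear(f), holds(c,d)}  (13 atoms)
goal ⊆ F2  ⇒  h_max = 2

2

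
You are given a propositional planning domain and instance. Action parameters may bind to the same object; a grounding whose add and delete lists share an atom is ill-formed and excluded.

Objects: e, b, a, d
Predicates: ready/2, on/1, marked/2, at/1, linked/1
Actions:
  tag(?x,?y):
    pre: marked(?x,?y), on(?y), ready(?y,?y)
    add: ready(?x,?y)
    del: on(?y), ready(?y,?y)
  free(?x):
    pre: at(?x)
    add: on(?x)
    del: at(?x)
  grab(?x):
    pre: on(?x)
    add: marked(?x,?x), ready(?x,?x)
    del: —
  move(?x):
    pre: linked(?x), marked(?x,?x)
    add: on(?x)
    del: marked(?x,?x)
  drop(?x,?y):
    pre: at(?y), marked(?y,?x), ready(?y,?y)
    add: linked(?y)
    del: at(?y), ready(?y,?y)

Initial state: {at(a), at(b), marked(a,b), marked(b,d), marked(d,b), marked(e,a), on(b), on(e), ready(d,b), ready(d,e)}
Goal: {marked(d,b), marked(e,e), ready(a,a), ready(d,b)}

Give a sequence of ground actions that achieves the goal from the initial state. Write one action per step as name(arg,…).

free(a); grab(e); grab(a)

1. free(a)  →  {at(b), marked(a,b), marked(b,d), marked(d,b), marked(e,a), on(a), on(b), on(e), ready(d,b), ready(d,e)}
2. grab(e)  →  {at(b), marked(a,b), marked(b,d), marked(d,b), marked(e,a), marked(e,e), on(a), on(b), on(e), ready(d,b), ready(d,e), ready(e,e)}
3. grab(a)  →  {at(b), marked(a,a), marked(a,b), marked(b,d), marked(d,b), marked(e,a), marked(e,e), on(a), on(b), on(e), ready(a,a), ready(d,b), ready(d,e), ready(e,e)}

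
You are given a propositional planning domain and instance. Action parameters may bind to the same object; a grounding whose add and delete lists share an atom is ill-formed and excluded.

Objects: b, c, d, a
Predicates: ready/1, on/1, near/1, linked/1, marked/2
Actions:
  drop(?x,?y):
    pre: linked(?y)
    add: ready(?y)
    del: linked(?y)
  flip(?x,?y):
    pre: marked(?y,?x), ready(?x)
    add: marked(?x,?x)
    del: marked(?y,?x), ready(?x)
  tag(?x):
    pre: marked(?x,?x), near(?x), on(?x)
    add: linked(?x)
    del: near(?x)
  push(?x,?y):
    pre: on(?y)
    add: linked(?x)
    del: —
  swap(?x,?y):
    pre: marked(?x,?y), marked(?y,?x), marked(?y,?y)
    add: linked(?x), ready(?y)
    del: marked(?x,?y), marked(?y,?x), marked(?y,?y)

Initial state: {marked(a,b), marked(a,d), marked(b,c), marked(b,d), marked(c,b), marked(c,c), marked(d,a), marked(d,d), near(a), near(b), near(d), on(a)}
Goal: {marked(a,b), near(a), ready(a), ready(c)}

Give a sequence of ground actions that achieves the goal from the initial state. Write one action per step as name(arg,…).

1. push(a,a)  →  {linked(a), marked(a,b), marked(a,d), marked(b,c), marked(b,d), marked(c,b), marked(c,c), marked(d,a), marked(d,d), near(a), near(b), near(d), on(a)}
2. drop(b,a)  →  {marked(a,b), marked(a,d), marked(b,c), marked(b,d), marked(c,b), marked(c,c), marked(d,a), marked(d,d), near(a), near(b), near(d), on(a), ready(a)}
3. swap(b,c)  →  {linked(b), marked(a,b), marked(a,d), marked(b,d), marked(d,a), marked(d,d), near(a), near(b), near(d), on(a), ready(a), ready(c)}

push(a,a); drop(b,a); swap(b,c)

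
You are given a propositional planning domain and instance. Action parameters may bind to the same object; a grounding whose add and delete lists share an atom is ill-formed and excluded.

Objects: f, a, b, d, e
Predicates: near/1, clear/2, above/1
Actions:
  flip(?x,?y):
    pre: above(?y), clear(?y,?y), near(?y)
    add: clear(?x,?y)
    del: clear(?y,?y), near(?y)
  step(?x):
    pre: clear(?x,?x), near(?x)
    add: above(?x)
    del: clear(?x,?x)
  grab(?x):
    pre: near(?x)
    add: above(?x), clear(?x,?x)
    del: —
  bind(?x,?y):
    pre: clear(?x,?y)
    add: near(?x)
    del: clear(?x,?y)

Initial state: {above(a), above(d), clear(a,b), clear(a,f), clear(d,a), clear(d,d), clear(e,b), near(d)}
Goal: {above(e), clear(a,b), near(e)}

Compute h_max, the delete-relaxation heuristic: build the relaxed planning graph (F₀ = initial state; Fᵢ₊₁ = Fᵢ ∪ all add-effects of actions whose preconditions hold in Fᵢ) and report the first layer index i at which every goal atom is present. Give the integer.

F0 = init (8 atoms)
F1 = F0 ∪ {clear(a,d), clear(b,d), clear(e,d), clear(f,d), near(a), near(e)}  (14 atoms)
F2 = F1 ∪ {above(e), clear(a,a), clear(e,e), near(b), near(f)}  (19 atoms)
goal ⊆ F2  ⇒  h_max = 2

2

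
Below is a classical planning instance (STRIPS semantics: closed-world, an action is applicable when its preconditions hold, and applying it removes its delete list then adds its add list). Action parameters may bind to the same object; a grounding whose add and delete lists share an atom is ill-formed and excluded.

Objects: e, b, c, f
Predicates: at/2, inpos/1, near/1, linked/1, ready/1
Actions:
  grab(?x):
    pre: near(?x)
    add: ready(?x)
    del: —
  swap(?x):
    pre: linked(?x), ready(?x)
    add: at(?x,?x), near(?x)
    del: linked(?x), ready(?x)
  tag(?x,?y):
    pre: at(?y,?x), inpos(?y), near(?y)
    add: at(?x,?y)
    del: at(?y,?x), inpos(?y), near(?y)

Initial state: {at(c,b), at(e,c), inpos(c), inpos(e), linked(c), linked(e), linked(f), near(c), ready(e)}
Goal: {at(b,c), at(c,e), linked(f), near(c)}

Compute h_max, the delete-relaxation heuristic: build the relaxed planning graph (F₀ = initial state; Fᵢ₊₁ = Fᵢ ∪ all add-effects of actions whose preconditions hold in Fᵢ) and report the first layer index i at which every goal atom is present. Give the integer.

F0 = init (9 atoms)
F1 = F0 ∪ {at(b,c), at(e,e), near(e), ready(c)}  (13 atoms)
F2 = F1 ∪ {at(c,c), at(c,e)}  (15 atoms)
goal ⊆ F2  ⇒  h_max = 2

2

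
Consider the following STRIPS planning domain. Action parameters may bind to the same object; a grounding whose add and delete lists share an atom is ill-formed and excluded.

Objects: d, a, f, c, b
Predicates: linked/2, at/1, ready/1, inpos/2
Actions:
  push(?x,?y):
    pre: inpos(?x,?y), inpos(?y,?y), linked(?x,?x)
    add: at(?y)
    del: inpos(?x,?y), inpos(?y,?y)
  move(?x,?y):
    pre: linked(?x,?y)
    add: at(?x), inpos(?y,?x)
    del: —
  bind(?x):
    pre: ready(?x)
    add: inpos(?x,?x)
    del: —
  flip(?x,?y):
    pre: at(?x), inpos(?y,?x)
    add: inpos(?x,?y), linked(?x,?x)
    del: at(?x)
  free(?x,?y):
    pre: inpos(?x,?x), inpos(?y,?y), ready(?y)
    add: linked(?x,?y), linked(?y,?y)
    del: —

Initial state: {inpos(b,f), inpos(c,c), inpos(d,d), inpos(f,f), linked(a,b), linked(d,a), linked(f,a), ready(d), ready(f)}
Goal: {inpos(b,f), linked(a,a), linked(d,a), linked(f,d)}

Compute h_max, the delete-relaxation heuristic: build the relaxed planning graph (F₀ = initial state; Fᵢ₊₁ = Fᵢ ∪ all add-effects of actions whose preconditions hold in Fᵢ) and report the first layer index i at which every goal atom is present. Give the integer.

F0 = init (9 atoms)
F1 = F0 ∪ {at(a), at(d), at(f), inpos(a,d), inpos(a,f), inpos(b,a), linked(c,d), linked(c,f), linked(d,d), linked(d,f), linked(f,d), linked(f,f)}  (21 atoms)
F2 = F1 ∪ {at(c), inpos(a,b), inpos(d,a), inpos(d,c), inpos(d,f), inpos(f,a), inpos(f,b), inpos(f,c), inpos(f,d), linked(a,a)}  (31 atoms)
goal ⊆ F2  ⇒  h_max = 2

2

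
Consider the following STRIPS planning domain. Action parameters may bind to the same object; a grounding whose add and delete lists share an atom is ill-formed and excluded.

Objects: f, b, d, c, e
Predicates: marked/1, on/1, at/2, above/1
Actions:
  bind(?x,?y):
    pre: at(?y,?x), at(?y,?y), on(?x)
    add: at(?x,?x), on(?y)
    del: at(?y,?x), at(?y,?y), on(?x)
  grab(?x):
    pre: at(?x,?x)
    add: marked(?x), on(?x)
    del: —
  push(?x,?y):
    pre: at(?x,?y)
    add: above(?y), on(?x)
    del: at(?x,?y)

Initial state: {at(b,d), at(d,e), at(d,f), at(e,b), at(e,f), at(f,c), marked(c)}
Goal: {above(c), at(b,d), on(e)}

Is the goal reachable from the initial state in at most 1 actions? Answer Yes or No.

No

1. push(f,c)  →  {above(c), at(b,d), at(d,e), at(d,f), at(e,b), at(e,f), marked(c), on(f)}
2. push(e,f)  →  {above(c), above(f), at(b,d), at(d,e), at(d,f), at(e,b), marked(c), on(e), on(f)}
optimal plan length = 2; 2 > 1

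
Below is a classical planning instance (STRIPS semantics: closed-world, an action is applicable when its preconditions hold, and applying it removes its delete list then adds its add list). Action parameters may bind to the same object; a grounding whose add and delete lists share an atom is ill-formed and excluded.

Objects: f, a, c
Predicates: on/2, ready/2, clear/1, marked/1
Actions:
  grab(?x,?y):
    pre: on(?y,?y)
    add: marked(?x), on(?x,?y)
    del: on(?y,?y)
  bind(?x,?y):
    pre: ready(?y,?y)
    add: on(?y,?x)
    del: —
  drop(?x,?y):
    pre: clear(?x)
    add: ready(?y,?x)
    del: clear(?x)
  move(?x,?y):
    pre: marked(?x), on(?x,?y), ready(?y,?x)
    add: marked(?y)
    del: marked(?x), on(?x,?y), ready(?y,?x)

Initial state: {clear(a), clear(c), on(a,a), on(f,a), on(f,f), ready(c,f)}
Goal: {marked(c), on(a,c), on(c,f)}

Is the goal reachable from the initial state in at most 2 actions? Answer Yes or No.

No

1. grab(c,f)  →  {clear(a), clear(c), marked(c), on(a,a), on(c,f), on(f,a), ready(c,f)}
2. drop(a,a)  →  {clear(c), marked(c), on(a,a), on(c,f), on(f,a), ready(a,a), ready(c,f)}
3. bind(c,a)  →  {clear(c), marked(c), on(a,a), on(a,c), on(c,f), on(f,a), ready(a,a), ready(c,f)}
optimal plan length = 3; 3 > 2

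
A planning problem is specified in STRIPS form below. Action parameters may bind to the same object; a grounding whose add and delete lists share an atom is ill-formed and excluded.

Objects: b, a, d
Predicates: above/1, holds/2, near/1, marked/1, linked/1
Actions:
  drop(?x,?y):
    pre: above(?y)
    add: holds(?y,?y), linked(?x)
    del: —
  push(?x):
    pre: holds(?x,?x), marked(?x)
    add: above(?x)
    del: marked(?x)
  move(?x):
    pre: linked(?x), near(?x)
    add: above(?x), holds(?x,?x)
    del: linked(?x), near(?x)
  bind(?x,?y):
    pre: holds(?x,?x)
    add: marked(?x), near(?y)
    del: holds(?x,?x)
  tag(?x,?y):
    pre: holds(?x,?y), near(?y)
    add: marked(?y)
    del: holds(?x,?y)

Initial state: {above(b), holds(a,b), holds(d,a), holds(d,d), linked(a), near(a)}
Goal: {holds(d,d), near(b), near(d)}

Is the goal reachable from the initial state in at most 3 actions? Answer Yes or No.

1. drop(b,b)  →  {above(b), holds(a,b), holds(b,b), holds(d,a), holds(d,d), linked(a), linked(b), near(a)}
2. move(a)  →  {above(a), above(b), holds(a,a), holds(a,b), holds(b,b), holds(d,a), holds(d,d), linked(b)}
3. bind(b,b)  →  {above(a), above(b), holds(a,a), holds(a,b), holds(d,a), holds(d,d), linked(b), marked(b), near(b)}
4. bind(a,d)  →  {above(a), above(b), holds(a,b), holds(d,a), holds(d,d), linked(b), marked(a), marked(b), near(b), near(d)}
optimal plan length = 4; 4 > 3

No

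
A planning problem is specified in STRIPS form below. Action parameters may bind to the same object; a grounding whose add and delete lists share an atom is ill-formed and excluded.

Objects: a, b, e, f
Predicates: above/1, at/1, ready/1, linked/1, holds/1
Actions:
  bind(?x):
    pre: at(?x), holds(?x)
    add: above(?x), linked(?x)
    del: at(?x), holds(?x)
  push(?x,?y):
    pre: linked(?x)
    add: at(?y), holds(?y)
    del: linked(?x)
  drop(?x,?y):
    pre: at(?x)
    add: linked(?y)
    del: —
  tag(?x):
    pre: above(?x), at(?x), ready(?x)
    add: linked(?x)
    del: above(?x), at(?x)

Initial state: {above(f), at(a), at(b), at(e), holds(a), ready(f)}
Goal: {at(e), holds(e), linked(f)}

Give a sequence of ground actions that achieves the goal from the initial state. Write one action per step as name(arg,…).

1. bind(a)  →  {above(a), above(f), at(b), at(e), linked(a), ready(f)}
2. push(a,e)  →  {above(a), above(f), at(b), at(e), holds(e), ready(f)}
3. drop(b,f)  →  {above(a), above(f), at(b), at(e), holds(e), linked(f), ready(f)}

bind(a); push(a,e); drop(b,f)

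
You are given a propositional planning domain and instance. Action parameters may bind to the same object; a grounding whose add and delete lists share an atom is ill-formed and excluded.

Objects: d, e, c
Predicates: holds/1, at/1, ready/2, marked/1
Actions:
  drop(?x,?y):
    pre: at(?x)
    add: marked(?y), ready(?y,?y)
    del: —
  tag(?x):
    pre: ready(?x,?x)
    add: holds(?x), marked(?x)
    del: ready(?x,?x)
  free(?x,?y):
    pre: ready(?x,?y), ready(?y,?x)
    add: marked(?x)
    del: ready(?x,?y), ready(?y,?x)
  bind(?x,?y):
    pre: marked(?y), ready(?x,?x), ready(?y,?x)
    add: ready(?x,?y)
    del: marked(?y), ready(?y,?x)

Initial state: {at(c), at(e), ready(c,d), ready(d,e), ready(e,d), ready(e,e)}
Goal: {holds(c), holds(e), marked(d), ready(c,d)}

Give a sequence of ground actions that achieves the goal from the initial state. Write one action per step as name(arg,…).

drop(e,d); drop(e,c); tag(e); tag(c)

1. drop(e,d)  →  {at(c), at(e), marked(d), ready(c,d), ready(d,d), ready(d,e), ready(e,d), ready(e,e)}
2. drop(e,c)  →  {at(c), at(e), marked(c), marked(d), ready(c,c), ready(c,d), ready(d,d), ready(d,e), ready(e,d), ready(e,e)}
3. tag(e)  →  {at(c), at(e), holds(e), marked(c), marked(d), marked(e), ready(c,c), ready(c,d), ready(d,d), ready(d,e), ready(e,d)}
4. tag(c)  →  {at(c), at(e), holds(c), holds(e), marked(c), marked(d), marked(e), ready(c,d), ready(d,d), ready(d,e), ready(e,d)}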